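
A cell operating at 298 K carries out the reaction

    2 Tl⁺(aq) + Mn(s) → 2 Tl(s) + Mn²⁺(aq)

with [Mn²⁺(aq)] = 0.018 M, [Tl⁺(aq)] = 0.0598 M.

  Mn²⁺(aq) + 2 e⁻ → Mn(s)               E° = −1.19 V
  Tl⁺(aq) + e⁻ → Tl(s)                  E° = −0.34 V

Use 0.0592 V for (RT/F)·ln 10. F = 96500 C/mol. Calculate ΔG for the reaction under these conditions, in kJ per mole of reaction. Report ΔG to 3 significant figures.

−160 kJ/mol

The standard cell potential is −0.34 − (−1.19) = +0.85 V, with n = 2 electrons in the balanced equation.
Q = [Mn²⁺(aq)] / [Tl⁺(aq)]^2 = 5.03, so log Q = 0.702 and E = +0.85 − (0.0592/2)(0.702) = +0.8292 V.
Then ΔG = −nFE = −2 × 96500 × +0.8292 J/mol = −160 kJ/mol.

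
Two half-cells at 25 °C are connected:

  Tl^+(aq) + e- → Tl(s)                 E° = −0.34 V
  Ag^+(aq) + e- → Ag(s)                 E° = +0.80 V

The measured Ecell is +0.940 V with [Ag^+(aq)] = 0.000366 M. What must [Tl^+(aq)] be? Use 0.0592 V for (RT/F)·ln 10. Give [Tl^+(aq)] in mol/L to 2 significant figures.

0.87 M

With Ag⁺/Ag at the cathode and Tl⁺/Tl at the anode, E°cell = +0.80 − (−0.34) = +1.14 V (n = 1).
Since E = E° − (0.0592/n)·log Q, log Q = n(E° − E)/0.0592 = 3.378.
The balanced reaction is Ag^+(aq) + Tl(s) → Ag(s) + Tl^+(aq), so Q = [Tl^+(aq)] / [Ag^+(aq)].
Substituting the known concentrations and solving, log [Tl^+(aq)] = −0.059 and [Tl^+(aq)] = 0.87 M.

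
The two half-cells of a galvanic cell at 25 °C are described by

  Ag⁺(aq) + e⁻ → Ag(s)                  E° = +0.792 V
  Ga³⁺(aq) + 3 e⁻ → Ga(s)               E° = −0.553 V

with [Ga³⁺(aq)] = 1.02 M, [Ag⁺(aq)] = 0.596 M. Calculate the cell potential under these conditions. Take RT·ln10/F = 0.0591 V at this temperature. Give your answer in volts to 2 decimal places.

+1.33 V

Ag⁺/Ag is reduced (cathode, E° = +0.792 V) and Ga³⁺/Ga is oxidized (anode).
The standard potential is +0.792 − (−0.553) = +1.345 V and the balanced reaction transfers n = 3 electrons.
For the overall reaction 3 Ag⁺(aq) + Ga(s) → 3 Ag(s) + Ga³⁺(aq), Q = [Ga³⁺(aq)] / [Ag⁺(aq)]^3 = 4.82, giving log Q = 0.683.
E = E° − (0.0591/n)·log Q = +1.345 − (0.0591/3)(0.683) = +1.33 V.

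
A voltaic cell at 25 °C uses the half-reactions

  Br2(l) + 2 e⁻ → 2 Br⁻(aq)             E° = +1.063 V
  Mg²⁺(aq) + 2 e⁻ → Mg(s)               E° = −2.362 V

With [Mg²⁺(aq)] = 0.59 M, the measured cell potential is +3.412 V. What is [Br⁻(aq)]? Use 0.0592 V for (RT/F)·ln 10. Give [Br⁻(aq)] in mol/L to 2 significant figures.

Br₂/Br⁻ is the cathode (higher E°); E°cell = +1.063 − (−2.362) = +3.425 V with n = 2.
From the Nernst equation, log Q = n(E° − E)/0.0592 = 2·(+3.425 − (+3.412))/0.0592 = 0.439.
Balancing electrons gives Br2(l) + Mg(s) → 2 Br⁻(aq) + Mg²⁺(aq); thus Q = [Br⁻(aq)]^2·[Mg²⁺(aq)].
Isolating [Br⁻(aq)] in Q = 10^{0.439} yields log [Br⁻(aq)] = 0.334, i.e. 2.2 M.

2.2 M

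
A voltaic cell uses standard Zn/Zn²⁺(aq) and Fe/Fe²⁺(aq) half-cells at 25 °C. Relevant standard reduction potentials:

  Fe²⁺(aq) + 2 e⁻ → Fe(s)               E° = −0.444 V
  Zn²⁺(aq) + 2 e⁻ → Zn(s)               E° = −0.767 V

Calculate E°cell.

The Fe²⁺/Fe couple has the higher E°, so Fe ion is reduced (cathode) and Zn is oxidized (anode).
E°cell = E°(cathode) − E°(anode) = −0.444 − (−0.767) = +0.323 V.

+0.323 V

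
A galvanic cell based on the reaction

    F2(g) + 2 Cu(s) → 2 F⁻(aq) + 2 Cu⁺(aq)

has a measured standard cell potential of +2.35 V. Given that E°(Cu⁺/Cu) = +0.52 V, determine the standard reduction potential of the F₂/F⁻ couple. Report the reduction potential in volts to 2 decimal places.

In the reaction as written the F₂/F⁻ couple is reduced (cathode) and Cu⁺/Cu is oxidized (anode), so E°cell = E°(F₂/F⁻) − E°(Cu⁺/Cu).
E°(F₂/F⁻) = E°cell + E°(anode) = +2.35 + (+0.52) = +2.87 V.

+2.87 V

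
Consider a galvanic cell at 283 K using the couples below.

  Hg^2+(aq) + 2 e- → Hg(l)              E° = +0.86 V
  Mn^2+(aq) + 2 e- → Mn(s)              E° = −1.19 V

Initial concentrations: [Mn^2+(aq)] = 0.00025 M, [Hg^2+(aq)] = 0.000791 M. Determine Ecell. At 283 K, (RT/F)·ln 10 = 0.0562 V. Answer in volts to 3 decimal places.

+2.064 V

Hg²⁺/Hg is reduced (cathode, E° = +0.86 V) and Mn²⁺/Mn is oxidized (anode).
E°cell = E°cat − E°an = +0.86 − (−1.19) = +2.05 V; n = 2.
Balancing gives Hg^2+(aq) + Mn(s) → Hg(l) + Mn^2+(aq); hence Q = [Mn^2+(aq)] / [Hg^2+(aq)] = 0.316 (log Q = −0.500).
Applying E = E° − (RT ln10/nF)·log Q gives +2.05 − (0.0562/2)(−0.500) = +2.064 V.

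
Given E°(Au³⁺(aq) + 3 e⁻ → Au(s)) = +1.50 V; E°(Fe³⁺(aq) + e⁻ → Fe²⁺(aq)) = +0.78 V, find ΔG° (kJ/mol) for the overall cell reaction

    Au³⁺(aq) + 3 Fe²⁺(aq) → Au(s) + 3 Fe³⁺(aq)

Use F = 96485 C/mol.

In the reaction as written Au³⁺(aq) is reduced, so the Au³⁺/Au couple is the cathode and Fe³⁺/Fe²⁺ is the anode.
E°cell = +1.50 − (+0.78) = +0.72 V; balancing electrons gives n = 3.
ΔG° = −nFE°cell = −(3)(96485)(+0.72) J/mol = −208 kJ/mol.

−208 kJ/mol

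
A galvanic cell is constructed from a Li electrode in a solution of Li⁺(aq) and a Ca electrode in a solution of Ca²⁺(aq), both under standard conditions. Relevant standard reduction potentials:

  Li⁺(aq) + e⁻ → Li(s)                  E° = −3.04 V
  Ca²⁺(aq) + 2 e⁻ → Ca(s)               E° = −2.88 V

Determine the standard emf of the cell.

+0.16 V

Of the two couples in this cell, the one with the more positive reduction potential is reduced at the cathode: here that is Ca²⁺/Ca (−2.88 V); Li⁺/Li (−3.04 V) is the anode.
E°cell = E°(cathode) − E°(anode) = −2.88 − (−3.04) = +0.16 V.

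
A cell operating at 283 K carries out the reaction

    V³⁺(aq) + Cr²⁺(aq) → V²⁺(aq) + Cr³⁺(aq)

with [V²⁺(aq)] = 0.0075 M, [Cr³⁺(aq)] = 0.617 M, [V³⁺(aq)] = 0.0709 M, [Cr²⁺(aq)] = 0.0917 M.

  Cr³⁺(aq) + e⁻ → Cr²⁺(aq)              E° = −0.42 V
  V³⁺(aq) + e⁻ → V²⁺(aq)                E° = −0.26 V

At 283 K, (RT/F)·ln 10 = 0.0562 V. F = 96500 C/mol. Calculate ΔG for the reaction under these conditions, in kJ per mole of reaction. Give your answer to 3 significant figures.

The standard cell potential is −0.26 − (−0.42) = +0.16 V, with n = 1 electron in the balanced equation.
Q = ([V²⁺(aq)]·[Cr³⁺(aq)]) / ([V³⁺(aq)]·[Cr²⁺(aq)]) = 0.712, so log Q = −0.148 and E = +0.16 − (0.0562/1)(−0.148) = +0.1683 V.
Finally ΔG = −nFE = −(1)(96500 C/mol)(+0.1683 V) = −16.2 kJ/mol.

−16.2 kJ/mol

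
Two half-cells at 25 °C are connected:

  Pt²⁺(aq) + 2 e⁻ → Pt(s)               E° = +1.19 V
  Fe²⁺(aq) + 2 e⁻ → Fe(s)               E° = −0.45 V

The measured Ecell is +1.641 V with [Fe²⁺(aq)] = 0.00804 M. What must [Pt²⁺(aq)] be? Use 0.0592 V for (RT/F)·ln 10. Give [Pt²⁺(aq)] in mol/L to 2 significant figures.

0.0087 M

The Pt²⁺/Pt couple has the larger reduction potential, so it is the cathode: E°cell = +1.19 − (−0.45) = +1.64 V and n = 2.
From the Nernst equation, log Q = n(E° − E)/0.0592 = 2·(+1.64 − (+1.641))/0.0592 = −0.034.
For Pt²⁺(aq) + Fe(s) → Pt(s) + Fe²⁺(aq), the reaction quotient is Q = [Fe²⁺(aq)] / [Pt²⁺(aq)].
Isolating [Pt²⁺(aq)] in Q = 10^{−0.034} yields log [Pt²⁺(aq)] = −2.061, i.e. 0.0087 M.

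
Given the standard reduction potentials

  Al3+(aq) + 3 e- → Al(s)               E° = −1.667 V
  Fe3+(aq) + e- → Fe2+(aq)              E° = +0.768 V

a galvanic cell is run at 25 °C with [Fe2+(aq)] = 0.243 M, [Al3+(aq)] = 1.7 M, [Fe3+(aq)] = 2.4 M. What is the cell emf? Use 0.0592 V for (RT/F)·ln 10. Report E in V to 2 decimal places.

The Fe³⁺/Fe²⁺ couple has the more positive E°, so it is the cathode; Al³⁺/Al is the anode.
E°cell = +0.768 − (−1.667) = +2.435 V, with n = 3 electrons transferred.
The balanced reaction is 3 Fe3+(aq) + Al(s) → 3 Fe2+(aq) + Al3+(aq), so Q = ([Fe2+(aq)]^3·[Al3+(aq)]) / [Fe3+(aq)]^3 = 0.00176 and log Q = −2.753.
E = E° − (0.0592/n)·log Q = +2.435 − (0.0592/3)(−2.753) = +2.49 V.

+2.49 V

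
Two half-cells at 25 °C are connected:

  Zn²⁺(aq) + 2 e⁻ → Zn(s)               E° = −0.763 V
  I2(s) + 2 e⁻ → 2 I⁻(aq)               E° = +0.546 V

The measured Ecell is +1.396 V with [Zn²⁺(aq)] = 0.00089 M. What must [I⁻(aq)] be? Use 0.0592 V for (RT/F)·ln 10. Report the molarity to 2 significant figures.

The I₂/I⁻ couple has the larger reduction potential, so it is the cathode: E°cell = +0.546 − (−0.763) = +1.309 V and n = 2.
Rearranging E = E° − (0.0592/n)·log Q gives log Q = 2(+1.309 − (+1.396))/0.0592 = −2.939.
The balanced reaction is I2(s) + Zn(s) → 2 I⁻(aq) + Zn²⁺(aq), so Q = [I⁻(aq)]^2·[Zn²⁺(aq)].
Solving for the unknown gives log [I⁻(aq)] = 0.056, so [I⁻(aq)] ≈ 1.1 M.

1.1 M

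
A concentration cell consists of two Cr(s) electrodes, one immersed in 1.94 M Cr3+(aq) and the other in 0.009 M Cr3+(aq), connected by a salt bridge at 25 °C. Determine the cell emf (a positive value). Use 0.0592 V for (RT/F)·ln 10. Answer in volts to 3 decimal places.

For a concentration cell E°cell = 0, since both electrodes use the same couple.
The compartment with the higher Cr3+(aq) concentration (1.94 M) acts as the cathode; ions are reduced there and produced at the dilute (0.009 M) anode.
With n = 3, Ecell = −(0.0592/3)·log([dilute]/[conc]) = −(0.0592/3)·log(0.009/1.94) = +0.046 V.

0.046 V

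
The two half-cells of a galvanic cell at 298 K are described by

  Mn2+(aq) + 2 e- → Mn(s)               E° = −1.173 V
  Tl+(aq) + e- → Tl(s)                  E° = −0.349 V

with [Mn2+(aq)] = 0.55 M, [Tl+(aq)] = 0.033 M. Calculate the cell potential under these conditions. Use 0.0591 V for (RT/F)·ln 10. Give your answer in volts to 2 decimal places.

Tl⁺/Tl is reduced (cathode, E° = −0.349 V) and Mn²⁺/Mn is oxidized (anode).
E°cell = −0.349 − (−1.173) = +0.824 V, with n = 2 electrons transferred.
Balancing gives 2 Tl+(aq) + Mn(s) → 2 Tl(s) + Mn2+(aq); hence Q = [Mn2+(aq)] / [Tl+(aq)]^2 = 505 (log Q = 2.703).
E = E° − (0.0591/n)·log Q = +0.824 − (0.0591/2)(2.703) = +0.74 V.

+0.74 V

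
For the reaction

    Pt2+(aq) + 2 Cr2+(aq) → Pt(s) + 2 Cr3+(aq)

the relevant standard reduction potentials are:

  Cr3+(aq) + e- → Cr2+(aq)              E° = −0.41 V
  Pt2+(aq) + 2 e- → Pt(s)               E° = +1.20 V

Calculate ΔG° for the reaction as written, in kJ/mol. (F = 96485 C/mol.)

−311 kJ/mol

In the reaction as written Pt2+(aq) is reduced, so the Pt²⁺/Pt couple is the cathode and Cr³⁺/Cr²⁺ is the anode.
E°cell = +1.20 − (−0.41) = +1.61 V; balancing electrons gives n = 2.
ΔG° = −nFE°cell = −(2)(96485)(+1.61) J/mol = −311 kJ/mol.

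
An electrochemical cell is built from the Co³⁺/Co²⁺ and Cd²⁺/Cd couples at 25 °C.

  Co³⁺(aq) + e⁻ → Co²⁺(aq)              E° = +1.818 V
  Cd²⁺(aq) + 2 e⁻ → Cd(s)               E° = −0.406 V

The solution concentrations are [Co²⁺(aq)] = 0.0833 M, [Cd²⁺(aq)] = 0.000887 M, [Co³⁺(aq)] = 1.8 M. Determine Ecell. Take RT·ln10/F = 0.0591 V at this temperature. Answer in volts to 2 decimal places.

The Co³⁺/Co²⁺ couple has the more positive E°, so it is the cathode; Cd²⁺/Cd is the anode.
E°cell = E°cat − E°an = +1.818 − (−0.406) = +2.224 V; n = 2.
Balancing gives 2 Co³⁺(aq) + Cd(s) → 2 Co²⁺(aq) + Cd²⁺(aq); hence Q = ([Co²⁺(aq)]^2·[Cd²⁺(aq)]) / [Co³⁺(aq)]^2 = 1.9×10^−6 (log Q = −5.721).
E = E° − (0.0591/n)·log Q = +2.224 − (0.0591/2)(−5.721) = +2.39 V.

+2.39 V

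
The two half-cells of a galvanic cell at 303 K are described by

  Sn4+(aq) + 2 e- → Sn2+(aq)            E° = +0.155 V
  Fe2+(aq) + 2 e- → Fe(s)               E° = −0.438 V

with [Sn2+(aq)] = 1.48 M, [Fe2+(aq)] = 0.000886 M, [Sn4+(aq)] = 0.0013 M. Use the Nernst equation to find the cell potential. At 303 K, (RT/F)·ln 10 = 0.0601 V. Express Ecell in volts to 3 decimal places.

+0.593 V

The Sn⁴⁺/Sn²⁺ couple has the more positive E°, so it is the cathode; Fe²⁺/Fe is the anode.
The standard potential is +0.155 − (−0.438) = +0.593 V and the balanced reaction transfers n = 2 electrons.
For the overall reaction Sn4+(aq) + Fe(s) → Sn2+(aq) + Fe2+(aq), Q = ([Sn2+(aq)]·[Fe2+(aq)]) / [Sn4+(aq)] = 1.01, giving log Q = 0.004.
E = E° − (0.0601/n)·log Q = +0.593 − (0.0601/2)(0.004) = +0.593 V.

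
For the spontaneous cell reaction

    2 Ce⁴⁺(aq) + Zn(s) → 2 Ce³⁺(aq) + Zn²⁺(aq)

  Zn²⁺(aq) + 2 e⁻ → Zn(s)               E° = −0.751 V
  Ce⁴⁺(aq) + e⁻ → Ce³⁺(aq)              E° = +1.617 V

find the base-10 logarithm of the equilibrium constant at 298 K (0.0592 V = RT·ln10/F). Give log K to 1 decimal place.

log K = 80.0

The Ce⁴⁺/Ce³⁺ couple is reduced (cathode); E°cell = +1.617 − (−0.751) = +2.368 V with n = 2.
At equilibrium E = 0, so log K = nE°cell / 0.0592 = (2)(+2.368) / 0.0592 = 80.0.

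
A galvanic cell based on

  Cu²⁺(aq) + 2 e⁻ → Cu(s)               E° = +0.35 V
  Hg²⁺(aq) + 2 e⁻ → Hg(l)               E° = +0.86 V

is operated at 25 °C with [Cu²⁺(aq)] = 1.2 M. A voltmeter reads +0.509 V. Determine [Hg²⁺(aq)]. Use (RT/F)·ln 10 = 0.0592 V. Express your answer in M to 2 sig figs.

1.1 M

The Hg²⁺/Hg couple has the larger reduction potential, so it is the cathode: E°cell = +0.86 − (+0.35) = +0.51 V and n = 2.
Since E = E° − (0.0592/n)·log Q, log Q = n(E° − E)/0.0592 = 0.034.
Balancing electrons gives Hg²⁺(aq) + Cu(s) → Hg(l) + Cu²⁺(aq); thus Q = [Cu²⁺(aq)] / [Hg²⁺(aq)].
Substituting the known concentrations and solving, log [Hg²⁺(aq)] = 0.045 and [Hg²⁺(aq)] = 1.1 M.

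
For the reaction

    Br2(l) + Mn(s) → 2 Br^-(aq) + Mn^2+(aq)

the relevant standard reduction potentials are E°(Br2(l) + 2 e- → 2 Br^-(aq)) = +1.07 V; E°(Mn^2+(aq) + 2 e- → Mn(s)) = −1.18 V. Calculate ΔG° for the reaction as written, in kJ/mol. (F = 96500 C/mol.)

−434 kJ/mol

In the reaction as written Br2(l) is reduced, so the Br₂/Br⁻ couple is the cathode and Mn²⁺/Mn is the anode.
E°cell = +1.07 − (−1.18) = +2.25 V; balancing electrons gives n = 2.
ΔG° = −nFE°cell = −(2)(96500)(+2.25) J/mol = −434 kJ/mol.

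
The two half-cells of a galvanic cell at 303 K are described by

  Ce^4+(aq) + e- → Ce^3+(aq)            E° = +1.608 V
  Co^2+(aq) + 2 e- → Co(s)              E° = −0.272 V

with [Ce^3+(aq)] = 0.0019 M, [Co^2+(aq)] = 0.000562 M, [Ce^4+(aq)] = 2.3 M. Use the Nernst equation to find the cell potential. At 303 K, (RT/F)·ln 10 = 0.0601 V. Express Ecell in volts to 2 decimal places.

+2.16 V

Ce⁴⁺/Ce³⁺ is reduced (cathode, E° = +1.608 V) and Co²⁺/Co is oxidized (anode).
E°cell = E°cat − E°an = +1.608 − (−0.272) = +1.880 V; n = 2.
Balancing gives 2 Ce^4+(aq) + Co(s) → 2 Ce^3+(aq) + Co^2+(aq); hence Q = ([Ce^3+(aq)]^2·[Co^2+(aq)]) / [Ce^4+(aq)]^2 = 3.84×10^−10 (log Q = −9.416).
E = E° − (0.0601/n)·log Q = +1.880 − (0.0601/2)(−9.416) = +2.16 V.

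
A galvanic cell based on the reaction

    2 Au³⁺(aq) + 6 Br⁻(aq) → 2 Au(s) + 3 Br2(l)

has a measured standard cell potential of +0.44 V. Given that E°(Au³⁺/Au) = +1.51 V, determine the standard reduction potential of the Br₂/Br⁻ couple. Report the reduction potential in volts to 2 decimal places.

In the reaction as written the Au³⁺/Au couple is reduced (cathode) and Br₂/Br⁻ is oxidized (anode), so E°cell = E°(Au³⁺/Au) − E°(Br₂/Br⁻).
E°(Br₂/Br⁻) = E°(cathode) − E°cell = +1.51 − (+0.44) = +1.07 V.

+1.07 V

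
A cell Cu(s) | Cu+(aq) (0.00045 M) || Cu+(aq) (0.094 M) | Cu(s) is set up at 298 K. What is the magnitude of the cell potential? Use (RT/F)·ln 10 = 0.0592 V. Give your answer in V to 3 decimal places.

0.137 V

For a concentration cell E°cell = 0, since both electrodes use the same couple.
The compartment with the higher Cu+(aq) concentration (0.094 M) acts as the cathode; ions are reduced there and produced at the dilute (0.00045 M) anode.
With n = 1, Ecell = −(0.0592/1)·log([dilute]/[conc]) = −(0.0592/1)·log(0.00045/0.094) = +0.137 V.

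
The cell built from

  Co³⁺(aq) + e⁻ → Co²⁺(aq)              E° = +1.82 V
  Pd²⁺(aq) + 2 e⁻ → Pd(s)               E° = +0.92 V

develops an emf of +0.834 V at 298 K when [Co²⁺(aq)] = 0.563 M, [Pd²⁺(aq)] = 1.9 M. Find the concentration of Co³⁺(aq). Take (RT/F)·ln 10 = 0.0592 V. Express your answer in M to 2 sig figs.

With Co³⁺/Co²⁺ at the cathode and Pd²⁺/Pd at the anode, E°cell = +1.82 − (+0.92) = +0.90 V (n = 2).
Since E = E° − (0.0592/n)·log Q, log Q = n(E° − E)/0.0592 = 2.230.
The balanced reaction is 2 Co³⁺(aq) + Pd(s) → 2 Co²⁺(aq) + Pd²⁺(aq), so Q = ([Co²⁺(aq)]^2·[Pd²⁺(aq)]) / [Co³⁺(aq)]^2.
Isolating [Co³⁺(aq)] in Q = 10^{2.230} yields log [Co³⁺(aq)] = −1.225, i.e. 0.060 M.

0.060 M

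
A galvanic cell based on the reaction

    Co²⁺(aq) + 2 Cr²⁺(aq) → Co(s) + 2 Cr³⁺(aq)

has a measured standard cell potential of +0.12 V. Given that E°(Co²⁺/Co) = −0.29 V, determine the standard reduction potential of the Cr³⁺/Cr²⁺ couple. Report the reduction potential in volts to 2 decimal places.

In the reaction as written the Co²⁺/Co couple is reduced (cathode) and Cr³⁺/Cr²⁺ is oxidized (anode), so E°cell = E°(Co²⁺/Co) − E°(Cr³⁺/Cr²⁺).
E°(Cr³⁺/Cr²⁺) = E°(cathode) − E°cell = −0.29 − (+0.12) = −0.41 V.

−0.41 V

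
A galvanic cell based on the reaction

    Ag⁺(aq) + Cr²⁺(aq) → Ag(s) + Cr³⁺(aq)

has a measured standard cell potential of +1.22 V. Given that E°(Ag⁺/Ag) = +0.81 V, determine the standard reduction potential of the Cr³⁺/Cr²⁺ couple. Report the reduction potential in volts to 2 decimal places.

−0.41 V

In the reaction as written the Ag⁺/Ag couple is reduced (cathode) and Cr³⁺/Cr²⁺ is oxidized (anode), so E°cell = E°(Ag⁺/Ag) − E°(Cr³⁺/Cr²⁺).
E°(Cr³⁺/Cr²⁺) = E°(cathode) − E°cell = +0.81 − (+1.22) = −0.41 V.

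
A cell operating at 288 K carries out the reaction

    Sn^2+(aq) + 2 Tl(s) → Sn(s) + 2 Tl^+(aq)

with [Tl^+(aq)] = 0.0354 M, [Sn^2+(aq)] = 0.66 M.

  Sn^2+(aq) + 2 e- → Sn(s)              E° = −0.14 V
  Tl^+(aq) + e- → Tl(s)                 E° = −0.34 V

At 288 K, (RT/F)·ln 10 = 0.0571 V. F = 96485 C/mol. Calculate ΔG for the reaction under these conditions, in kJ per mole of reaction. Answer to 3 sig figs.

−53.6 kJ/mol

E°cell = −0.14 − (−0.34) = +0.20 V; the balanced reaction transfers n = 2 electrons.
Here Q = [Tl^+(aq)]^2 / [Sn^2+(aq)] = 0.0019 (log Q = −2.722), giving E = +0.20 − (0.0571/2)·(−2.722) = +0.2777 V.
Finally ΔG = −nFE = −(2)(96485 C/mol)(+0.2777 V) = −53.6 kJ/mol.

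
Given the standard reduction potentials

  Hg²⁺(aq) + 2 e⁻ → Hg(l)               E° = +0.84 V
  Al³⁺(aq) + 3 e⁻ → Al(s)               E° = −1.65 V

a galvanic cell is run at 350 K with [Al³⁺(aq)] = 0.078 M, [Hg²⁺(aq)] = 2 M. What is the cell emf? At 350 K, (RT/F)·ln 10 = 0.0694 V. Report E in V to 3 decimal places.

+2.526 V

Since E°(Hg²⁺/Hg) > E°(Al³⁺/Al), Hg²⁺/Hg serves as the cathode.
E°cell = +0.84 − (−1.65) = +2.49 V, with n = 6 electrons transferred.
For the overall reaction 3 Hg²⁺(aq) + 2 Al(s) → 3 Hg(l) + 2 Al³⁺(aq), Q = [Al³⁺(aq)]^2 / [Hg²⁺(aq)]^3 = 0.00076, giving log Q = −3.119.
By the Nernst equation, E = +2.49 − (0.0694/6)·(−3.119) = +2.526 V.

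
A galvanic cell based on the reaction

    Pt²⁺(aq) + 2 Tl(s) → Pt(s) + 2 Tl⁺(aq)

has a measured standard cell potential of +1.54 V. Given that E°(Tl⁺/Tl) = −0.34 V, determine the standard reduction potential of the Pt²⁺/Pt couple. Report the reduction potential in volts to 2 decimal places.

+1.20 V

In the reaction as written the Pt²⁺/Pt couple is reduced (cathode) and Tl⁺/Tl is oxidized (anode), so E°cell = E°(Pt²⁺/Pt) − E°(Tl⁺/Tl).
E°(Pt²⁺/Pt) = E°cell + E°(anode) = +1.54 + (−0.34) = +1.20 V.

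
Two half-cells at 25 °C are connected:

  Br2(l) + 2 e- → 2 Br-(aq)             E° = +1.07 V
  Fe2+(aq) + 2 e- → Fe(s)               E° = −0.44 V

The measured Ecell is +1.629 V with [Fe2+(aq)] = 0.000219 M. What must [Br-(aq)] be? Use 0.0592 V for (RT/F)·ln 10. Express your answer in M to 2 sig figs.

The Br₂/Br⁻ couple has the larger reduction potential, so it is the cathode: E°cell = +1.07 − (−0.44) = +1.51 V and n = 2.
Since E = E° − (0.0592/n)·log Q, log Q = n(E° − E)/0.0592 = −4.020.
For Br2(l) + Fe(s) → 2 Br-(aq) + Fe2+(aq), the reaction quotient is Q = [Br-(aq)]^2·[Fe2+(aq)].
Solving for the unknown gives log [Br-(aq)] = −0.180, so [Br-(aq)] ≈ 0.66 M.

0.66 M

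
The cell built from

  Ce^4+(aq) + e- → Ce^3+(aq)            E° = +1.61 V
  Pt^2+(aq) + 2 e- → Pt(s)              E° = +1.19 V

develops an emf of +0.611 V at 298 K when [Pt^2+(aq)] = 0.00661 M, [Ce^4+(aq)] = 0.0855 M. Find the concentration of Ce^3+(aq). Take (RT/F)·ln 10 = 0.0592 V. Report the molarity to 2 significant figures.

0.00062 M

With Ce⁴⁺/Ce³⁺ at the cathode and Pt²⁺/Pt at the anode, E°cell = +1.61 − (+1.19) = +0.42 V (n = 2).
Since E = E° − (0.0592/n)·log Q, log Q = n(E° − E)/0.0592 = −6.453.
The balanced reaction is 2 Ce^4+(aq) + Pt(s) → 2 Ce^3+(aq) + Pt^2+(aq), so Q = ([Ce^3+(aq)]^2·[Pt^2+(aq)]) / [Ce^4+(aq)]^2.
Solving for the unknown gives log [Ce^3+(aq)] = −3.205, so [Ce^3+(aq)] ≈ 0.00062 M.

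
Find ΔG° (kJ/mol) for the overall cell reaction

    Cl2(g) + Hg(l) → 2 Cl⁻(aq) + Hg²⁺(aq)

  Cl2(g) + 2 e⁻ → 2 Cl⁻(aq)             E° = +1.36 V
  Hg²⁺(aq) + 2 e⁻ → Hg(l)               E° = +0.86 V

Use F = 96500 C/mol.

In the reaction as written Cl2(g) is reduced, so the Cl₂/Cl⁻ couple is the cathode and Hg²⁺/Hg is the anode.
E°cell = +1.36 − (+0.86) = +0.50 V; balancing electrons gives n = 2.
ΔG° = −nFE°cell = −(2)(96500)(+0.50) J/mol = −96.5 kJ/mol.

−96.5 kJ/mol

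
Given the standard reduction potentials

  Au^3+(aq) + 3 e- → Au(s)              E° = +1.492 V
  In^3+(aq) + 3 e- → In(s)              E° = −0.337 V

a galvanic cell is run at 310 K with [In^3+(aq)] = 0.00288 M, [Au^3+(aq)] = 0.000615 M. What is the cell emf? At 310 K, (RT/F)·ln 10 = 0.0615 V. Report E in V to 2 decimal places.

+1.82 V

Au³⁺/Au is reduced (cathode, E° = +1.492 V) and In³⁺/In is oxidized (anode).
E°cell = +1.492 − (−0.337) = +1.829 V, with n = 3 electrons transferred.
Balancing gives Au^3+(aq) + In(s) → Au(s) + In^3+(aq); hence Q = [In^3+(aq)] / [Au^3+(aq)] = 4.68 (log Q = 0.671).
Applying E = E° − (RT ln10/nF)·log Q gives +1.829 − (0.0615/3)(0.671) = +1.82 V.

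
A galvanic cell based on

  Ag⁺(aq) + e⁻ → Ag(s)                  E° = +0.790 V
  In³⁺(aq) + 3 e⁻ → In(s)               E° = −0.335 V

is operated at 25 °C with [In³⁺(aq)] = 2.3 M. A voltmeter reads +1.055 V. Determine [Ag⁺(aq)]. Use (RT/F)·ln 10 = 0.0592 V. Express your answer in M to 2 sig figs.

With Ag⁺/Ag at the cathode and In³⁺/In at the anode, E°cell = +0.790 − (−0.335) = +1.125 V (n = 3).
From the Nernst equation, log Q = n(E° − E)/0.0592 = 3·(+1.125 − (+1.055))/0.0592 = 3.547.
Balancing electrons gives 3 Ag⁺(aq) + In(s) → 3 Ag(s) + In³⁺(aq); thus Q = [In³⁺(aq)] / [Ag⁺(aq)]^3.
Isolating [Ag⁺(aq)] in Q = 10^{3.547} yields log [Ag⁺(aq)] = −1.062, i.e. 0.087 M.

0.087 M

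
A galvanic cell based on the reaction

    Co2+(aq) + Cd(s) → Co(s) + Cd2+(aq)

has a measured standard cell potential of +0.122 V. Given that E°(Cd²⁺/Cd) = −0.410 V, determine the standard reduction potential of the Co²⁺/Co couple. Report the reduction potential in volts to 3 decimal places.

In the reaction as written the Co²⁺/Co couple is reduced (cathode) and Cd²⁺/Cd is oxidized (anode), so E°cell = E°(Co²⁺/Co) − E°(Cd²⁺/Cd).
E°(Co²⁺/Co) = E°cell + E°(anode) = +0.122 + (−0.410) = −0.288 V.

−0.288 V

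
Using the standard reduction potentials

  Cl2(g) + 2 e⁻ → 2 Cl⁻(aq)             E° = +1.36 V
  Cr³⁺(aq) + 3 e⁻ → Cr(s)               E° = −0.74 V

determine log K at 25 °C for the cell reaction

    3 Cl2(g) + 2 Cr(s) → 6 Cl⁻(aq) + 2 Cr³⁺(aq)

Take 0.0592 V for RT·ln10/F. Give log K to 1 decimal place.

log K = 212.8

The Cl₂/Cl⁻ couple is reduced (cathode); E°cell = +1.36 − (−0.74) = +2.10 V with n = 6.
At equilibrium E = 0, so log K = nE°cell / 0.0592 = (6)(+2.10) / 0.0592 = 212.8.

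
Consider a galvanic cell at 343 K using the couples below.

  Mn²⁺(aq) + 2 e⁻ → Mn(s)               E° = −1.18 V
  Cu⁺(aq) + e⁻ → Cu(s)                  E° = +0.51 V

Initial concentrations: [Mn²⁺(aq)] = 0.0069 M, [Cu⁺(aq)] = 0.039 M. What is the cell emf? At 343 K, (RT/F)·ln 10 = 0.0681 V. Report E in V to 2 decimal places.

+1.67 V

Since E°(Cu⁺/Cu) > E°(Mn²⁺/Mn), Cu⁺/Cu serves as the cathode.
E°cell = +0.51 − (−1.18) = +1.69 V, with n = 2 electrons transferred.
For the overall reaction 2 Cu⁺(aq) + Mn(s) → 2 Cu(s) + Mn²⁺(aq), Q = [Mn²⁺(aq)] / [Cu⁺(aq)]^2 = 4.54, giving log Q = 0.657.
Applying E = E° − (RT ln10/nF)·log Q gives +1.69 − (0.0681/2)(0.657) = +1.67 V.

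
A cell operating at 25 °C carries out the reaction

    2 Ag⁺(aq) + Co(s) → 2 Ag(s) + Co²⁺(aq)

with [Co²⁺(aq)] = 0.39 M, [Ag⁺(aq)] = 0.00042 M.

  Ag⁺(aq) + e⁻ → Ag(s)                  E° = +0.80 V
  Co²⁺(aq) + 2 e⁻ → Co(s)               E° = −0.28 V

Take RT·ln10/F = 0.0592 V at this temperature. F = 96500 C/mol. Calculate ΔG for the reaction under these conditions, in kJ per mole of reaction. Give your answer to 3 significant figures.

−172 kJ/mol

E°cell = +0.80 − (−0.28) = +1.08 V; the balanced reaction transfers n = 2 electrons.
Q = [Co²⁺(aq)] / [Ag⁺(aq)]^2 = 2.21×10^6, so log Q = 6.345 and E = +1.08 − (0.0592/2)(6.345) = +0.8922 V.
Then ΔG = −nFE = −2 × 96500 × +0.8922 J/mol = −172 kJ/mol.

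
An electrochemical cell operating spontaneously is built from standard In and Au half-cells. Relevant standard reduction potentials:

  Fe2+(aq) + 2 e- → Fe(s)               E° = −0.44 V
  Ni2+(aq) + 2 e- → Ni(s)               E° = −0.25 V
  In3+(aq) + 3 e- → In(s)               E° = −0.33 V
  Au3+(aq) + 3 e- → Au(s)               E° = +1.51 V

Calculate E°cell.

Of the two couples in this cell, the one with the more positive reduction potential is reduced at the cathode: here that is Au³⁺/Au (+1.51 V); In³⁺/In (−0.33 V) is the anode.
E°cell = E°(cathode) − E°(anode) = +1.51 − (−0.33) = +1.84 V.

+1.84 V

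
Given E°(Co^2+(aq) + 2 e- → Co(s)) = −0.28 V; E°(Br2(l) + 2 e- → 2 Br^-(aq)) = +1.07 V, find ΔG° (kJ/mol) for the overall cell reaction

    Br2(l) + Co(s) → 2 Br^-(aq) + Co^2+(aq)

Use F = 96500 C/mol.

−261 kJ/mol

In the reaction as written Br2(l) is reduced, so the Br₂/Br⁻ couple is the cathode and Co²⁺/Co is the anode.
E°cell = +1.07 − (−0.28) = +1.35 V; balancing electrons gives n = 2.
ΔG° = −nFE°cell = −(2)(96500)(+1.35) J/mol = −261 kJ/mol.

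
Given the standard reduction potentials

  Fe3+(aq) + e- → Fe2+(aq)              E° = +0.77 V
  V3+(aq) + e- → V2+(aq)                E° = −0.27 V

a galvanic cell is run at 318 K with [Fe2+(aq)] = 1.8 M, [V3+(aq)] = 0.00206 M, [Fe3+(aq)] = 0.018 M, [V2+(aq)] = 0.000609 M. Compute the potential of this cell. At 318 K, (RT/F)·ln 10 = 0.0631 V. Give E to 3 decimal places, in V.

Fe³⁺/Fe²⁺ is reduced (cathode, E° = +0.77 V) and V³⁺/V²⁺ is oxidized (anode).
The standard potential is +0.77 − (−0.27) = +1.04 V and the balanced reaction transfers n = 1 electron.
For the overall reaction Fe3+(aq) + V2+(aq) → Fe2+(aq) + V3+(aq), Q = ([Fe2+(aq)]·[V3+(aq)]) / ([Fe3+(aq)]·[V2+(aq)]) = 338, giving log Q = 2.529.
By the Nernst equation, E = +1.04 − (0.0631/1)·(2.529) = +0.880 V.

+0.880 V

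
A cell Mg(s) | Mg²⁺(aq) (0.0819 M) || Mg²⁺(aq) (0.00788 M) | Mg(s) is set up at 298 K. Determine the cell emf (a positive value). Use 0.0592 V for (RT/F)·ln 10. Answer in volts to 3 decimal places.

For a concentration cell E°cell = 0, since both electrodes use the same couple.
The compartment with the higher Mg²⁺(aq) concentration (0.0819 M) acts as the cathode; ions are reduced there and produced at the dilute (0.00788 M) anode.
With n = 2, Ecell = −(0.0592/2)·log([dilute]/[conc]) = −(0.0592/2)·log(0.00788/0.0819) = +0.030 V.

0.030 V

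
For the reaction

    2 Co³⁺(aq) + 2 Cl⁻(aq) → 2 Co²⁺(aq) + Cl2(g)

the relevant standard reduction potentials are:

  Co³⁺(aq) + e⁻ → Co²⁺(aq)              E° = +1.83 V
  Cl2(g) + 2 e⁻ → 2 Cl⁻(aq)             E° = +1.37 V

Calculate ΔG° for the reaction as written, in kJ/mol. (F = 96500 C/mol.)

In the reaction as written Co³⁺(aq) is reduced, so the Co³⁺/Co²⁺ couple is the cathode and Cl₂/Cl⁻ is the anode.
E°cell = +1.83 − (+1.37) = +0.46 V; balancing electrons gives n = 2.
ΔG° = −nFE°cell = −(2)(96500)(+0.46) J/mol = −88.8 kJ/mol.

−88.8 kJ/mol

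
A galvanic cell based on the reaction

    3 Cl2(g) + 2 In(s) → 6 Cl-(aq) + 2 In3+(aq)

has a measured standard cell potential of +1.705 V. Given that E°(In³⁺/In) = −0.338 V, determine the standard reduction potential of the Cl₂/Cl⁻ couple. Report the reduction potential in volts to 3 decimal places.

In the reaction as written the Cl₂/Cl⁻ couple is reduced (cathode) and In³⁺/In is oxidized (anode), so E°cell = E°(Cl₂/Cl⁻) − E°(In³⁺/In).
E°(Cl₂/Cl⁻) = E°cell + E°(anode) = +1.705 + (−0.338) = +1.367 V.

+1.367 V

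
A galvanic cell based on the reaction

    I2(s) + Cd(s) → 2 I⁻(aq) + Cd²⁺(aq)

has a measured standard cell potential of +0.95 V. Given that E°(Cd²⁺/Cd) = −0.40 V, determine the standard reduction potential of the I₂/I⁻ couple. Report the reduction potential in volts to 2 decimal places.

+0.55 V

In the reaction as written the I₂/I⁻ couple is reduced (cathode) and Cd²⁺/Cd is oxidized (anode), so E°cell = E°(I₂/I⁻) − E°(Cd²⁺/Cd).
E°(I₂/I⁻) = E°cell + E°(anode) = +0.95 + (−0.40) = +0.55 V.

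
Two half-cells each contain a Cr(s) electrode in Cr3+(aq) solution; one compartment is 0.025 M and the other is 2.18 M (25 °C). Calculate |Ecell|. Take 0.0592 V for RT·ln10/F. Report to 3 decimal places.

0.038 V

For a concentration cell E°cell = 0, since both electrodes use the same couple.
The compartment with the higher Cr3+(aq) concentration (2.18 M) acts as the cathode; ions are reduced there and produced at the dilute (0.025 M) anode.
With n = 3, Ecell = −(0.0592/3)·log([dilute]/[conc]) = −(0.0592/3)·log(0.025/2.18) = +0.038 V.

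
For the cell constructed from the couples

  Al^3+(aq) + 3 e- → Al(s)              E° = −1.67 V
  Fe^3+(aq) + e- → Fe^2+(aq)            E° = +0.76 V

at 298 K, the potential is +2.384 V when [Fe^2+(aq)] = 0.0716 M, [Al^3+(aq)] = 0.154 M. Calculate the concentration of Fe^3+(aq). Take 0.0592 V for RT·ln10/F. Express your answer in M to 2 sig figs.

0.0064 M

With Fe³⁺/Fe²⁺ at the cathode and Al³⁺/Al at the anode, E°cell = +0.76 − (−1.67) = +2.43 V (n = 3).
From the Nernst equation, log Q = n(E° − E)/0.0592 = 3·(+2.43 − (+2.384))/0.0592 = 2.331.
For 3 Fe^3+(aq) + Al(s) → 3 Fe^2+(aq) + Al^3+(aq), the reaction quotient is Q = ([Fe^2+(aq)]^3·[Al^3+(aq)]) / [Fe^3+(aq)]^3.
Solving for the unknown gives log [Fe^3+(aq)] = −2.193, so [Fe^3+(aq)] ≈ 0.0064 M.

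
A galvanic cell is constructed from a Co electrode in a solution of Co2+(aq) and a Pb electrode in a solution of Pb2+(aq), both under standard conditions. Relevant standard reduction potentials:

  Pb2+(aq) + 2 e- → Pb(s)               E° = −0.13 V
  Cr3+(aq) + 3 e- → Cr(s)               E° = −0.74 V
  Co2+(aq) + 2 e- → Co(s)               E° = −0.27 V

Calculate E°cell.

The Pb²⁺/Pb couple has the higher E°, so Pb ion is reduced (cathode) and Co is oxidized (anode).
E°cell = E°(cathode) − E°(anode) = −0.13 − (−0.27) = +0.14 V.

+0.14 V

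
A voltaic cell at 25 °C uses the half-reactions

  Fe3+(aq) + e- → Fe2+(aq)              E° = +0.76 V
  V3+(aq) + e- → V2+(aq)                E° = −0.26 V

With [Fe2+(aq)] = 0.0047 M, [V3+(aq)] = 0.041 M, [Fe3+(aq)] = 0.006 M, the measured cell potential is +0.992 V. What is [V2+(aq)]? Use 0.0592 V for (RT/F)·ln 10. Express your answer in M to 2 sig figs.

0.011 M

Fe³⁺/Fe²⁺ is the cathode (higher E°); E°cell = +0.76 − (−0.26) = +1.02 V with n = 1.
Rearranging E = E° − (0.0592/n)·log Q gives log Q = 1(+1.02 − (+0.992))/0.0592 = 0.473.
For Fe3+(aq) + V2+(aq) → Fe2+(aq) + V3+(aq), the reaction quotient is Q = ([Fe2+(aq)]·[V3+(aq)]) / ([Fe3+(aq)]·[V2+(aq)]).
Isolating [V2+(aq)] in Q = 10^{0.473} yields log [V2+(aq)] = −1.966, i.e. 0.011 M.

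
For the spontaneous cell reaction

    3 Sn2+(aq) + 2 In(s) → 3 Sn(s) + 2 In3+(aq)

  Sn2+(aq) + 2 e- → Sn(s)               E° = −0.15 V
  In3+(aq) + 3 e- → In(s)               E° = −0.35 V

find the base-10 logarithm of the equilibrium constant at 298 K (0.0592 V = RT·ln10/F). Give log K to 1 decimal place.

The Sn²⁺/Sn couple is reduced (cathode); E°cell = −0.15 − (−0.35) = +0.20 V with n = 6.
At equilibrium E = 0, so log K = nE°cell / 0.0592 = (6)(+0.20) / 0.0592 = 20.3.

log K = 20.3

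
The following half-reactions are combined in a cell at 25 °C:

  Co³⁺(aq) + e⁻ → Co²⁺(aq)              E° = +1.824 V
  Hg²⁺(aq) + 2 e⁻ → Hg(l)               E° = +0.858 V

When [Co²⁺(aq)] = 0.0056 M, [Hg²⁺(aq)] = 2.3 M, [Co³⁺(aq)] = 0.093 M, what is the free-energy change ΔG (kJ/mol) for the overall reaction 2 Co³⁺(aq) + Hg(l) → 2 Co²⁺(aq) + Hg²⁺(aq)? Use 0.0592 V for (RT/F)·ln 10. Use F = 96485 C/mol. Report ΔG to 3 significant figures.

E°cell = +1.824 − (+0.858) = +0.966 V; the balanced reaction transfers n = 2 electrons.
Here Q = ([Co²⁺(aq)]^2·[Hg²⁺(aq)]) / [Co³⁺(aq)]^2 = 0.00834 (log Q = −2.079), giving E = +0.966 − (0.0592/2)·(−2.079) = +1.0275 V.
Finally ΔG = −nFE = −(2)(96485 C/mol)(+1.0275 V) = −198 kJ/mol.

−198 kJ/mol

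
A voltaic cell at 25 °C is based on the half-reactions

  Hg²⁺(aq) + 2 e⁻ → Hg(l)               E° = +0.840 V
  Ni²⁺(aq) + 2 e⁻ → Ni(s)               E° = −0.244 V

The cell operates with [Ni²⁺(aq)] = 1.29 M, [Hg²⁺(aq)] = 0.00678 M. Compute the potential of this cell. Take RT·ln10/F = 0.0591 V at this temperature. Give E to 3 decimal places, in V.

+1.017 V

The Hg²⁺/Hg couple has the more positive E°, so it is the cathode; Ni²⁺/Ni is the anode.
E°cell = +0.840 − (−0.244) = +1.084 V, with n = 2 electrons transferred.
Balancing gives Hg²⁺(aq) + Ni(s) → Hg(l) + Ni²⁺(aq); hence Q = [Ni²⁺(aq)] / [Hg²⁺(aq)] = 190 (log Q = 2.279).
By the Nernst equation, E = +1.084 − (0.0591/2)·(2.279) = +1.017 V.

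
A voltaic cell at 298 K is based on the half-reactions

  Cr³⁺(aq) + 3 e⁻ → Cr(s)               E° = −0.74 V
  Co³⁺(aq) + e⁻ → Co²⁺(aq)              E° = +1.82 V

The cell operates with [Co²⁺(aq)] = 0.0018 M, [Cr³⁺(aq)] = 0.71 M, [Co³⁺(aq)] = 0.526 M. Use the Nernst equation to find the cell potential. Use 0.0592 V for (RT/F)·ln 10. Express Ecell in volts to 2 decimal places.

+2.71 V

The Co³⁺/Co²⁺ couple has the more positive E°, so it is the cathode; Cr³⁺/Cr is the anode.
E°cell = E°cat − E°an = +1.82 − (−0.74) = +2.56 V; n = 3.
The balanced reaction is 3 Co³⁺(aq) + Cr(s) → 3 Co²⁺(aq) + Cr³⁺(aq), so Q = ([Co²⁺(aq)]^3·[Cr³⁺(aq)]) / [Co³⁺(aq)]^3 = 2.85×10^−8 and log Q = −7.546.
By the Nernst equation, E = +2.56 − (0.0592/3)·(−7.546) = +2.71 V.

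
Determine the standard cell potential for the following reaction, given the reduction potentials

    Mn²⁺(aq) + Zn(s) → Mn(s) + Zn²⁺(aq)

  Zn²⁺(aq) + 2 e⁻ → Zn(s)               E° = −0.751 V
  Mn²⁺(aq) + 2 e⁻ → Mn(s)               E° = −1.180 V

−0.429 V

Mn²⁺(aq) gains electrons, so the Mn²⁺/Mn couple is the cathode; the Zn²⁺/Zn couple is the anode.
E°cell = E°(cathode) − E°(anode) = −1.180 − (−0.751) = −0.429 V.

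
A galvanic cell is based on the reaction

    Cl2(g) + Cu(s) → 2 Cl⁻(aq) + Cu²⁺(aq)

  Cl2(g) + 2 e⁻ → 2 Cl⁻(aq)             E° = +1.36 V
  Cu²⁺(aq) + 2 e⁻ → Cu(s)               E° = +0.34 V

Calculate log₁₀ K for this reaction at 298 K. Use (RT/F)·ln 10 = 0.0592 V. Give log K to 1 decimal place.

The Cl₂/Cl⁻ couple is reduced (cathode); E°cell = +1.36 − (+0.34) = +1.02 V with n = 2.
At equilibrium E = 0, so log K = nE°cell / 0.0592 = (2)(+1.02) / 0.0592 = 34.5.

log K = 34.5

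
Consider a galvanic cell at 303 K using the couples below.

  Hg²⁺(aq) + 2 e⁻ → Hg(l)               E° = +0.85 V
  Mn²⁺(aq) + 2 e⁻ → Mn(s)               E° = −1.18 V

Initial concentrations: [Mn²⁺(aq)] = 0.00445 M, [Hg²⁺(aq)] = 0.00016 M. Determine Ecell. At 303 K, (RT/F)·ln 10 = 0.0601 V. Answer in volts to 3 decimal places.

+1.987 V

Hg²⁺/Hg is reduced (cathode, E° = +0.85 V) and Mn²⁺/Mn is oxidized (anode).
The standard potential is +0.85 − (−1.18) = +2.03 V and the balanced reaction transfers n = 2 electrons.
Balancing gives Hg²⁺(aq) + Mn(s) → Hg(l) + Mn²⁺(aq); hence Q = [Mn²⁺(aq)] / [Hg²⁺(aq)] = 27.8 (log Q = 1.444).
By the Nernst equation, E = +2.03 − (0.0601/2)·(1.444) = +1.987 V.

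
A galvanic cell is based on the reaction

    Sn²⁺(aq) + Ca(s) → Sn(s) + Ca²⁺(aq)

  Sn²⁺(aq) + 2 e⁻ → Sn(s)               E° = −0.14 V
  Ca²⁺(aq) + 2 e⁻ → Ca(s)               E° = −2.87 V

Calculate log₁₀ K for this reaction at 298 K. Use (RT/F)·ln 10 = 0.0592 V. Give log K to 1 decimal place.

The Sn²⁺/Sn couple is reduced (cathode); E°cell = −0.14 − (−2.87) = +2.73 V with n = 2.
At equilibrium E = 0, so log K = nE°cell / 0.0592 = (2)(+2.73) / 0.0592 = 92.2.

log K = 92.2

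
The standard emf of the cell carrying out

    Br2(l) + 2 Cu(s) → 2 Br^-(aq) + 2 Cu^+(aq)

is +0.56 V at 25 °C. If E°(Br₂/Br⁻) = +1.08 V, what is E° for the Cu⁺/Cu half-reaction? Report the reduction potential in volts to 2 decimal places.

+0.52 V

In the reaction as written the Br₂/Br⁻ couple is reduced (cathode) and Cu⁺/Cu is oxidized (anode), so E°cell = E°(Br₂/Br⁻) − E°(Cu⁺/Cu).
E°(Cu⁺/Cu) = E°(cathode) − E°cell = +1.08 − (+0.56) = +0.52 V.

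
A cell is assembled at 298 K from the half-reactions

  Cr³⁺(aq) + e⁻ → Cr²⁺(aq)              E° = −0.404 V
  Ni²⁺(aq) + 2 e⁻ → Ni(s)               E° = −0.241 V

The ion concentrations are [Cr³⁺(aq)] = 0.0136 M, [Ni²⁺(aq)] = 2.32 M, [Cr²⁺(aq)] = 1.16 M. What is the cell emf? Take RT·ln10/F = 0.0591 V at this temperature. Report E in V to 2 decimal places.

+0.29 V

The Ni²⁺/Ni couple has the more positive E°, so it is the cathode; Cr³⁺/Cr²⁺ is the anode.
The standard potential is −0.241 − (−0.404) = +0.163 V and the balanced reaction transfers n = 2 electrons.
The balanced reaction is Ni²⁺(aq) + 2 Cr²⁺(aq) → Ni(s) + 2 Cr³⁺(aq), so Q = [Cr³⁺(aq)]^2 / ([Ni²⁺(aq)]·[Cr²⁺(aq)]^2) = 5.92×10^−5 and log Q = −4.227.
Applying E = E° − (RT ln10/nF)·log Q gives +0.163 − (0.0591/2)(−4.227) = +0.29 V.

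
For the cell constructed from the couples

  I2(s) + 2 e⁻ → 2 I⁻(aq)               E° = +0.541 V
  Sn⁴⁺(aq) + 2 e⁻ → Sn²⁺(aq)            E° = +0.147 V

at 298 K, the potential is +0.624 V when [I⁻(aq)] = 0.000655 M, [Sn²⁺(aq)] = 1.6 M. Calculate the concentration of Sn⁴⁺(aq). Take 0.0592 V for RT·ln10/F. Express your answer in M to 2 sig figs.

0.063 M

The I₂/I⁻ couple has the larger reduction potential, so it is the cathode: E°cell = +0.541 − (+0.147) = +0.394 V and n = 2.
Since E = E° − (0.0592/n)·log Q, log Q = n(E° − E)/0.0592 = −7.770.
Balancing electrons gives I2(s) + Sn²⁺(aq) → 2 I⁻(aq) + Sn⁴⁺(aq); thus Q = ([I⁻(aq)]^2·[Sn⁴⁺(aq)]) / [Sn²⁺(aq)].
Solving for the unknown gives log [Sn⁴⁺(aq)] = −1.198, so [Sn⁴⁺(aq)] ≈ 0.063 M.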